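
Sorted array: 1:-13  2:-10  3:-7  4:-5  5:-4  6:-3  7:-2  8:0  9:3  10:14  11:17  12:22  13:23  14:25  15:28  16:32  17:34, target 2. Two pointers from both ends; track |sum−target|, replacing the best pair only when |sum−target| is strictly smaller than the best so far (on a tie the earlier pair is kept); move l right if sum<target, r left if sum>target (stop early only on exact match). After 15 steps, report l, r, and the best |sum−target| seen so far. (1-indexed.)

l=1 r=17: -13+34=21 d=19 *, r--
l=1 r=16: -13+32=19 d=17 *, r--
l=1 r=15: -13+28=15 d=13 *, r--
l=1 r=14: -13+25=12 d=10 *, r--
l=1 r=13: -13+23=10 d=8 *, r--
l=1 r=12: -13+22=9 d=7 *, r--
l=1 r=11: -13+17=4 d=2 *, r--
l=1 r=10: -13+14=1 d=1 *, l++
l=2 r=10: -10+14=4 d=2, r--
l=2 r=9: -10+3=-7 d=9, l++
l=3 r=9: -7+3=-4 d=6, l++
l=4 r=9: -5+3=-2 d=4, l++
l=5 r=9: -4+3=-1 d=3, l++
l=6 r=9: -3+3=0 d=2, l++
l=7 r=9: -2+3=1 d=1, l++

l=8, r=9, best |Δ|=1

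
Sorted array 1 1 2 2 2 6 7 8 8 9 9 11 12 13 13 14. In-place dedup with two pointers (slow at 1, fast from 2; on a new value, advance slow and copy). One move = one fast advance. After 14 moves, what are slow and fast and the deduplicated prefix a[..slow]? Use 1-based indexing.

slow=9, fast=16, prefix=[1, 2, 6, 7, 8, 9, 11, 12, 13]

slow=1 fast=2: a[fast]=1=a[slow] dup, fast++
slow=1 fast=3: a[fast]=2≠a[slow]=1 write a[2]=2, slow++,fast++
slow=2 fast=4: a[fast]=2=a[slow] dup, fast++
slow=2 fast=5: a[fast]=2=a[slow] dup, fast++
slow=2 fast=6: a[fast]=6≠a[slow]=2 write a[3]=6, slow++,fast++
slow=3 fast=7: a[fast]=7≠a[slow]=6 write a[4]=7, slow++,fast++
slow=4 fast=8: a[fast]=8≠a[slow]=7 write a[5]=8, slow++,fast++
slow=5 fast=9: a[fast]=8=a[slow] dup, fast++
slow=5 fast=10: a[fast]=9≠a[slow]=8 write a[6]=9, slow++,fast++
slow=6 fast=11: a[fast]=9=a[slow] dup, fast++
slow=6 fast=12: a[fast]=11≠a[slow]=9 write a[7]=11, slow++,fast++
slow=7 fast=13: a[fast]=12≠a[slow]=11 write a[8]=12, slow++,fast++
slow=8 fast=14: a[fast]=13≠a[slow]=12 write a[9]=13, slow++,fast++
slow=9 fast=15: a[fast]=13=a[slow] dup, fast++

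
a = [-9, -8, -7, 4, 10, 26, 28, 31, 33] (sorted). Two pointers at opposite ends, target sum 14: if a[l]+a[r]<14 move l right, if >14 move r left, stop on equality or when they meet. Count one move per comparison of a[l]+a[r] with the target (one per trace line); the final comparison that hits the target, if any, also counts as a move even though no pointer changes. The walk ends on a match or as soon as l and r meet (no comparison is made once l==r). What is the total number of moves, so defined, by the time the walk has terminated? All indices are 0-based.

[0,8] -9+33=24 >14 → r--
[0,7] -9+31=22 >14 → r--
[0,6] -9+28=19 >14 → r--
[0,5] -9+26=17 >14 → r--
[0,4] -9+10=1 <14 → l++
[1,4] -8+10=2 <14 → l++
[2,4] -7+10=3 <14 → l++
[3,4] 4+10=14 → found

8 moves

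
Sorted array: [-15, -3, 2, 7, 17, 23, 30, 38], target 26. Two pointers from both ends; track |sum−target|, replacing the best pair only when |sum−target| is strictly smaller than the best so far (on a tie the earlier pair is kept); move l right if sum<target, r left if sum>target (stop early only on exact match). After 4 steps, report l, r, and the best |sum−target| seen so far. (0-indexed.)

l=2, r=5, best |Δ|=1

[0,7] -15+38=23 d=3 * → l++
[1,7] -3+38=35 d=9 → r--
[1,6] -3+30=27 d=1 * → r--
[1,5] -3+23=20 d=6 → l++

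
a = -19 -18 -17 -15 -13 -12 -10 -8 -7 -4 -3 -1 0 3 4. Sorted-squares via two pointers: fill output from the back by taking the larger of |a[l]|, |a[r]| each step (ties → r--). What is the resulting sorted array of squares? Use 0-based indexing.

[0, 1, 9, 9, 16, 16, 49, 64, 100, 144, 169, 225, 289, 324, 361]

[0,14] |-19|>|4| out[14]=361 → l++
[1,14] |-18|>|4| out[13]=324 → l++
[2,14] |-17|>|4| out[12]=289 → l++
[3,14] |-15|>|4| out[11]=225 → l++
[4,14] |-13|>|4| out[10]=169 → l++
[5,14] |-12|>|4| out[9]=144 → l++
[6,14] |-10|>|4| out[8]=100 → l++
[7,14] |-8|>|4| out[7]=64 → l++
[8,14] |-7|>|4| out[6]=49 → l++
[9,14] |-4|<=|4| out[5]=16 → r--
[9,13] |-4|>|3| out[4]=16 → l++
[10,13] |-3|<=|3| out[3]=9 → r--
[10,12] |-3|>|0| out[2]=9 → l++
[11,12] |-1|>|0| out[1]=1 → l++
[12,12] |0|<=|0| out[0]=0 → r--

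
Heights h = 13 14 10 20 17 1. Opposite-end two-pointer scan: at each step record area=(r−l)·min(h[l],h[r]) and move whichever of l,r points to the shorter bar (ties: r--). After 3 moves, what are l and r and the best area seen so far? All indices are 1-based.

l=3, r=5, best area=52

l=1 r=6: min(13,1)*5=5 best=5 *, r--
l=1 r=5: min(13,17)*4=52 best=52 *, l++
l=2 r=5: min(14,17)*3=42 best=52, l++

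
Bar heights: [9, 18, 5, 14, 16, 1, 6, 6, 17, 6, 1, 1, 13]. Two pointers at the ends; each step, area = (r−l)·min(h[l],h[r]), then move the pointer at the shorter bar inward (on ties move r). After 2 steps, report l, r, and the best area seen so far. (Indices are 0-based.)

l=1, r=11, best area=143

l=0 r=12: min(9,13)*12=108 best=108 *, l++
l=1 r=12: min(18,13)*11=143 best=143 *, r--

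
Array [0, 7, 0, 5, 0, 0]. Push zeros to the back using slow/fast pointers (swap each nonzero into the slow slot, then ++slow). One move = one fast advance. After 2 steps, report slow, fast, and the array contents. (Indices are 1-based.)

slow=2, fast=3, a=[7, 0, 0, 5, 0, 0]

(s=1,f=1) a[fast]=0 → fast++
(s=1,f=2) a[fast]=7≠0 swap→a[1]=7 → slow++,fast++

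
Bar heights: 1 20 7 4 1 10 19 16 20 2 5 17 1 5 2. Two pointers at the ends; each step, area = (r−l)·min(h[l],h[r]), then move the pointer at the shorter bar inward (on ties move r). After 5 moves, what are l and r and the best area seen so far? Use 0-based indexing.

l=0 r=14: min(1,2)*14=14 best=14 *, l++
l=1 r=14: min(20,2)*13=26 best=26 *, r--
l=1 r=13: min(20,5)*12=60 best=60 *, r--
l=1 r=12: min(20,1)*11=11 best=60, r--
l=1 r=11: min(20,17)*10=170 best=170 *, r--

l=1, r=10, best area=170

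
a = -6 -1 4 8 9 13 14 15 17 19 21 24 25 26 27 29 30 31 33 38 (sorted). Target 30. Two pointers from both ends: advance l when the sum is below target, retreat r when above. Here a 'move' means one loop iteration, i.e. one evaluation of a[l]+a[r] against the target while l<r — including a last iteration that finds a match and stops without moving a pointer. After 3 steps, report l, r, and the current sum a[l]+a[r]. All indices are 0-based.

l=1, r=17, sum=30

l=0 r=19: -6+38=32 >30, r--
l=0 r=18: -6+33=27 <30, l++
l=1 r=18: -1+33=32 >30, r--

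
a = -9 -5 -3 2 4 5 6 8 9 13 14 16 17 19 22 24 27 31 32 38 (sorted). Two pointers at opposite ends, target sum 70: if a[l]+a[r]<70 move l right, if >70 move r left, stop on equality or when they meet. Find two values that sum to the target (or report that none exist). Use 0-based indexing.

(32, 38)

l=0 r=19: -9+38=29 <70, l++
l=1 r=19: -5+38=33 <70, l++
l=2 r=19: -3+38=35 <70, l++
l=3 r=19: 2+38=40 <70, l++
l=4 r=19: 4+38=42 <70, l++
l=5 r=19: 5+38=43 <70, l++
l=6 r=19: 6+38=44 <70, l++
l=7 r=19: 8+38=46 <70, l++
l=8 r=19: 9+38=47 <70, l++
l=9 r=19: 13+38=51 <70, l++
l=10 r=19: 14+38=52 <70, l++
l=11 r=19: 16+38=54 <70, l++
l=12 r=19: 17+38=55 <70, l++
l=13 r=19: 19+38=57 <70, l++
l=14 r=19: 22+38=60 <70, l++
l=15 r=19: 24+38=62 <70, l++
l=16 r=19: 27+38=65 <70, l++
l=17 r=19: 31+38=69 <70, l++
l=18 r=19: 32+38=70, found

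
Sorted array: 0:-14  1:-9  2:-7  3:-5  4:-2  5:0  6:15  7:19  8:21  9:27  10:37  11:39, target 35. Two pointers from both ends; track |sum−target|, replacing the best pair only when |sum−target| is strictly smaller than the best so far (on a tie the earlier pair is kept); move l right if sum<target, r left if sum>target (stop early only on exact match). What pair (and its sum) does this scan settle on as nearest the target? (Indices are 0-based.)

[0,11] -14+39=25 d=10 * → l++
[1,11] -9+39=30 d=5 * → l++
[2,11] -7+39=32 d=3 * → l++
[3,11] -5+39=34 d=1 * → l++
[4,11] -2+39=37 d=2 → r--
[4,10] -2+37=35 d=0 * → stop

pair (-2, 37) with sum 35 (|Δ|=0)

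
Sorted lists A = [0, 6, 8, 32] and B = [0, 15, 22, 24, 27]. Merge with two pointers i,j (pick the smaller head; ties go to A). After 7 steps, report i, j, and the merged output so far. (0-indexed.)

i=3, j=4, merged so far=[0, 0, 6, 8, 15, 22, 24]

[i=0,j=0] A[i]=0<=B[j]=0 take 0 → i++
[i=1,j=0] A[i]=6>B[j]=0 take 0 → j++
[i=1,j=1] A[i]=6<=B[j]=15 take 6 → i++
[i=2,j=1] A[i]=8<=B[j]=15 take 8 → i++
[i=3,j=1] A[i]=32>B[j]=15 take 15 → j++
[i=3,j=2] A[i]=32>B[j]=22 take 22 → j++
[i=3,j=3] A[i]=32>B[j]=24 take 24 → j++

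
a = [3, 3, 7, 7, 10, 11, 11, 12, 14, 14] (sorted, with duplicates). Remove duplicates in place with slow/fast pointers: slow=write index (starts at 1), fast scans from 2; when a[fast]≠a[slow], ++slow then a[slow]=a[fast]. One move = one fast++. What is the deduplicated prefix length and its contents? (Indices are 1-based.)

length 6; prefix = [3, 7, 10, 11, 12, 14]

slow=1 fast=2: a[fast]=3=a[slow] dup, fast++
slow=1 fast=3: a[fast]=7≠a[slow]=3 write a[2]=7, slow++,fast++
slow=2 fast=4: a[fast]=7=a[slow] dup, fast++
slow=2 fast=5: a[fast]=10≠a[slow]=7 write a[3]=10, slow++,fast++
slow=3 fast=6: a[fast]=11≠a[slow]=10 write a[4]=11, slow++,fast++
slow=4 fast=7: a[fast]=11=a[slow] dup, fast++
slow=4 fast=8: a[fast]=12≠a[slow]=11 write a[5]=12, slow++,fast++
slow=5 fast=9: a[fast]=14≠a[slow]=12 write a[6]=14, slow++,fast++
slow=6 fast=10: a[fast]=14=a[slow] dup, fast++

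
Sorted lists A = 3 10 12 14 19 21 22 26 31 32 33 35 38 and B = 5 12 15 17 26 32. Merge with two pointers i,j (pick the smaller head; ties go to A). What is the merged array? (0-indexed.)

[3, 5, 10, 12, 12, 14, 15, 17, 19, 21, 22, 26, 26, 31, 32, 32, 33, 35, 38]

[i=0,j=0] A[i]=3<=B[j]=5 take 3 → i++
[i=1,j=0] A[i]=10>B[j]=5 take 5 → j++
[i=1,j=1] A[i]=10<=B[j]=12 take 10 → i++
[i=2,j=1] A[i]=12<=B[j]=12 take 12 → i++
[i=3,j=1] A[i]=14>B[j]=12 take 12 → j++
[i=3,j=2] A[i]=14<=B[j]=15 take 14 → i++
[i=4,j=2] A[i]=19>B[j]=15 take 15 → j++
[i=4,j=3] A[i]=19>B[j]=17 take 17 → j++
[i=4,j=4] A[i]=19<=B[j]=26 take 19 → i++
[i=5,j=4] A[i]=21<=B[j]=26 take 21 → i++
[i=6,j=4] A[i]=22<=B[j]=26 take 22 → i++
[i=7,j=4] A[i]=26<=B[j]=26 take 26 → i++
[i=8,j=4] A[i]=31>B[j]=26 take 26 → j++
[i=8,j=5] A[i]=31<=B[j]=32 take 31 → i++
[i=9,j=5] A[i]=32<=B[j]=32 take 32 → i++
[i=10,j=5] A[i]=33>B[j]=32 take 32 → j++
[i=10,j=6] B done, take A[i]=33 → i++
[i=11,j=6] B done, take A[i]=35 → i++
[i=12,j=6] B done, take A[i]=38 → i++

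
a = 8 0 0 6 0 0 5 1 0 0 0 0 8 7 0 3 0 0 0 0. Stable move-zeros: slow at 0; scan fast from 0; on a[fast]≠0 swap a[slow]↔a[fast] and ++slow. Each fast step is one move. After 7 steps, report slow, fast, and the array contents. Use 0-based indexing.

slow=0 fast=0: a[fast]=8≠0 swap→a[0]=8, slow++,fast++
slow=1 fast=1: a[fast]=0, fast++
slow=1 fast=2: a[fast]=0, fast++
slow=1 fast=3: a[fast]=6≠0 swap→a[1]=6, slow++,fast++
slow=2 fast=4: a[fast]=0, fast++
slow=2 fast=5: a[fast]=0, fast++
slow=2 fast=6: a[fast]=5≠0 swap→a[2]=5, slow++,fast++

slow=3, fast=7, a=[8, 6, 5, 0, 0, 0, 0, 1, 0, 0, 0, 0, 8, 7, 0, 3, 0, 0, 0, 0]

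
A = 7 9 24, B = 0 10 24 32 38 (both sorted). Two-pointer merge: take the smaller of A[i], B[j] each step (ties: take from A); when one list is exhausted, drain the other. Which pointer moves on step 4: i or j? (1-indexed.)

j

[i=1,j=1] A[i]=7>B[j]=0 take 0 → j++
[i=1,j=2] A[i]=7<=B[j]=10 take 7 → i++
[i=2,j=2] A[i]=9<=B[j]=10 take 9 → i++
[i=3,j=2] A[i]=24>B[j]=10 take 10 → j++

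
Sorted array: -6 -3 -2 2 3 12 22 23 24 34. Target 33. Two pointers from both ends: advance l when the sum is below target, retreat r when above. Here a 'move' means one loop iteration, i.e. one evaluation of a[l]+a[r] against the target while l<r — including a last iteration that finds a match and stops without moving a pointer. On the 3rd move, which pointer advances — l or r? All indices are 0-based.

[0,9] -6+34=28 <33 → l++
[1,9] -3+34=31 <33 → l++
[2,9] -2+34=32 <33 → l++

l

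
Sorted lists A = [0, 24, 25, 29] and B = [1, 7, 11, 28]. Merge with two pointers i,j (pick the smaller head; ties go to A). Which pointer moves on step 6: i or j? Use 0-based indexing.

i

i=0 j=0: A[i]=0<=B[j]=1 take 0, i++
i=1 j=0: A[i]=24>B[j]=1 take 1, j++
i=1 j=1: A[i]=24>B[j]=7 take 7, j++
i=1 j=2: A[i]=24>B[j]=11 take 11, j++
i=1 j=3: A[i]=24<=B[j]=28 take 24, i++
i=2 j=3: A[i]=25<=B[j]=28 take 25, i++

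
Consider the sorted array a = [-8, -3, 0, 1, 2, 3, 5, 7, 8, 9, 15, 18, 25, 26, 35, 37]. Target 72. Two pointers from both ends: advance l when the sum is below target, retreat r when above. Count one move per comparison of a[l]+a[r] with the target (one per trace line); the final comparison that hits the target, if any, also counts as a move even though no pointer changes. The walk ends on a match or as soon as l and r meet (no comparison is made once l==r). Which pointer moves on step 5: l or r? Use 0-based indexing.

l

l=0 r=15: -8+37=29 <72, l++
l=1 r=15: -3+37=34 <72, l++
l=2 r=15: 0+37=37 <72, l++
l=3 r=15: 1+37=38 <72, l++
l=4 r=15: 2+37=39 <72, l++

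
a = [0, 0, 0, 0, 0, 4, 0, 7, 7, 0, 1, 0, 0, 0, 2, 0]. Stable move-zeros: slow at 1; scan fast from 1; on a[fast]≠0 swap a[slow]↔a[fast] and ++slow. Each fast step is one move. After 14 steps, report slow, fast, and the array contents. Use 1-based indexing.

slow=5, fast=15, a=[4, 7, 7, 1, 0, 0, 0, 0, 0, 0, 0, 0, 0, 0, 2, 0]

(s=1,f=1) a[fast]=0 → fast++
(s=1,f=2) a[fast]=0 → fast++
(s=1,f=3) a[fast]=0 → fast++
(s=1,f=4) a[fast]=0 → fast++
(s=1,f=5) a[fast]=0 → fast++
(s=1,f=6) a[fast]=4≠0 swap→a[1]=4 → slow++,fast++
(s=2,f=7) a[fast]=0 → fast++
(s=2,f=8) a[fast]=7≠0 swap→a[2]=7 → slow++,fast++
(s=3,f=9) a[fast]=7≠0 swap→a[3]=7 → slow++,fast++
(s=4,f=10) a[fast]=0 → fast++
(s=4,f=11) a[fast]=1≠0 swap→a[4]=1 → slow++,fast++
(s=5,f=12) a[fast]=0 → fast++
(s=5,f=13) a[fast]=0 → fast++
(s=5,f=14) a[fast]=0 → fast++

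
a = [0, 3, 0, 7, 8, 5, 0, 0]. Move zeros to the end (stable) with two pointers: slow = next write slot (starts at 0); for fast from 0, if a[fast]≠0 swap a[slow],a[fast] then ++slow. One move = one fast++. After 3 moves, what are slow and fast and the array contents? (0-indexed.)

(s=0,f=0) a[fast]=0 → fast++
(s=0,f=1) a[fast]=3≠0 swap→a[0]=3 → slow++,fast++
(s=1,f=2) a[fast]=0 → fast++

slow=1, fast=3, a=[3, 0, 0, 7, 8, 5, 0, 0]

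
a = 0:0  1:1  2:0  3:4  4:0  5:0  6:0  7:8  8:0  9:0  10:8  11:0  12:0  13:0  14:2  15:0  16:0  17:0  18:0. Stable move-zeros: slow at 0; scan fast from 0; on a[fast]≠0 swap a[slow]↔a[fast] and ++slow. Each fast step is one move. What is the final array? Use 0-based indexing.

(s=0,f=0) a[fast]=0 → fast++
(s=0,f=1) a[fast]=1≠0 swap→a[0]=1 → slow++,fast++
(s=1,f=2) a[fast]=0 → fast++
(s=1,f=3) a[fast]=4≠0 swap→a[1]=4 → slow++,fast++
(s=2,f=4) a[fast]=0 → fast++
(s=2,f=5) a[fast]=0 → fast++
(s=2,f=6) a[fast]=0 → fast++
(s=2,f=7) a[fast]=8≠0 swap→a[2]=8 → slow++,fast++
(s=3,f=8) a[fast]=0 → fast++
(s=3,f=9) a[fast]=0 → fast++
(s=3,f=10) a[fast]=8≠0 swap→a[3]=8 → slow++,fast++
(s=4,f=11) a[fast]=0 → fast++
(s=4,f=12) a[fast]=0 → fast++
(s=4,f=13) a[fast]=0 → fast++
(s=4,f=14) a[fast]=2≠0 swap→a[4]=2 → slow++,fast++
(s=5,f=15) a[fast]=0 → fast++
(s=5,f=16) a[fast]=0 → fast++
(s=5,f=17) a[fast]=0 → fast++
(s=5,f=18) a[fast]=0 → fast++

[1, 4, 8, 8, 2, 0, 0, 0, 0, 0, 0, 0, 0, 0, 0, 0, 0, 0, 0]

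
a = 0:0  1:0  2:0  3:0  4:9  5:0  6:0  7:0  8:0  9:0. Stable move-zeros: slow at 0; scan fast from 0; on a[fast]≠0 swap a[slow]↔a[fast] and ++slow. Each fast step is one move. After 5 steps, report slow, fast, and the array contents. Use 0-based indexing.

slow=1, fast=5, a=[9, 0, 0, 0, 0, 0, 0, 0, 0, 0]

slow=0 fast=0: a[fast]=0, fast++
slow=0 fast=1: a[fast]=0, fast++
slow=0 fast=2: a[fast]=0, fast++
slow=0 fast=3: a[fast]=0, fast++
slow=0 fast=4: a[fast]=9≠0 swap→a[0]=9, slow++,fast++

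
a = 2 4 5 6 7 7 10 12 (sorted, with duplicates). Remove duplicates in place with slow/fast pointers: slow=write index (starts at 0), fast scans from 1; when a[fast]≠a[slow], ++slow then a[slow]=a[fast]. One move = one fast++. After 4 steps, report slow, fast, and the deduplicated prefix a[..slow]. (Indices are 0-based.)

slow=0 fast=1: a[fast]=4≠a[slow]=2 write a[1]=4, slow++,fast++
slow=1 fast=2: a[fast]=5≠a[slow]=4 write a[2]=5, slow++,fast++
slow=2 fast=3: a[fast]=6≠a[slow]=5 write a[3]=6, slow++,fast++
slow=3 fast=4: a[fast]=7≠a[slow]=6 write a[4]=7, slow++,fast++

slow=4, fast=5, prefix=[2, 4, 5, 6, 7]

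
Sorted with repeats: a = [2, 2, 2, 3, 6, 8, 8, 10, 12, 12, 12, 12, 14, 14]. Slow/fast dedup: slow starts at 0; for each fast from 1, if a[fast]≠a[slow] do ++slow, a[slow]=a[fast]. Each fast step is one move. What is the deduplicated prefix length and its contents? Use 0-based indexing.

length 7; prefix = [2, 3, 6, 8, 10, 12, 14]

(s=0,f=1) a[fast]=2=a[slow] dup → fast++
(s=0,f=2) a[fast]=2=a[slow] dup → fast++
(s=0,f=3) a[fast]=3≠a[slow]=2 write a[1]=3 → slow++,fast++
(s=1,f=4) a[fast]=6≠a[slow]=3 write a[2]=6 → slow++,fast++
(s=2,f=5) a[fast]=8≠a[slow]=6 write a[3]=8 → slow++,fast++
(s=3,f=6) a[fast]=8=a[slow] dup → fast++
(s=3,f=7) a[fast]=10≠a[slow]=8 write a[4]=10 → slow++,fast++
(s=4,f=8) a[fast]=12≠a[slow]=10 write a[5]=12 → slow++,fast++
(s=5,f=9) a[fast]=12=a[slow] dup → fast++
(s=5,f=10) a[fast]=12=a[slow] dup → fast++
(s=5,f=11) a[fast]=12=a[slow] dup → fast++
(s=5,f=12) a[fast]=14≠a[slow]=12 write a[6]=14 → slow++,fast++
(s=6,f=13) a[fast]=14=a[slow] dup → fast++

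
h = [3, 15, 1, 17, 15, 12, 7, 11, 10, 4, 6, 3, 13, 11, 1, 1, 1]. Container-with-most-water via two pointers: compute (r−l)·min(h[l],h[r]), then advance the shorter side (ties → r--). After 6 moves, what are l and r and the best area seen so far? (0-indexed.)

l=1, r=11, best area=143

[0,16] min(3,1)*16=16 best=16 * → r--
[0,15] min(3,1)*15=15 best=16 → r--
[0,14] min(3,1)*14=14 best=16 → r--
[0,13] min(3,11)*13=39 best=39 * → l++
[1,13] min(15,11)*12=132 best=132 * → r--
[1,12] min(15,13)*11=143 best=143 * → r--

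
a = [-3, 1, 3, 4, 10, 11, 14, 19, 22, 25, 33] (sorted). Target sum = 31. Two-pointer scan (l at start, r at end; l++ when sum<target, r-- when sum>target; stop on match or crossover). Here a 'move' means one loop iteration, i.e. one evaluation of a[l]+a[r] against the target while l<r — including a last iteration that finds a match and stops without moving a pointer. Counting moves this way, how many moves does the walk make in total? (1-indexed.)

l=1 r=11: -3+33=30 <31, l++
l=2 r=11: 1+33=34 >31, r--
l=2 r=10: 1+25=26 <31, l++
l=3 r=10: 3+25=28 <31, l++
l=4 r=10: 4+25=29 <31, l++
l=5 r=10: 10+25=35 >31, r--
l=5 r=9: 10+22=32 >31, r--
l=5 r=8: 10+19=29 <31, l++
l=6 r=8: 11+19=30 <31, l++
l=7 r=8: 14+19=33 >31, r--

10 moves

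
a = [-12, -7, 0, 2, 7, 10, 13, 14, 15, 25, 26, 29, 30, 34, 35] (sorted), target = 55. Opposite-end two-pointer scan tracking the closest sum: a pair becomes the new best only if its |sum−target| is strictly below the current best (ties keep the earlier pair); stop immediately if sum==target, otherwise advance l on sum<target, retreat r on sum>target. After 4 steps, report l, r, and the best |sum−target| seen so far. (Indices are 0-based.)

l=4, r=14, best |Δ|=18

l=0 r=14: -12+35=23 d=32 *, l++
l=1 r=14: -7+35=28 d=27 *, l++
l=2 r=14: 0+35=35 d=20 *, l++
l=3 r=14: 2+35=37 d=18 *, l++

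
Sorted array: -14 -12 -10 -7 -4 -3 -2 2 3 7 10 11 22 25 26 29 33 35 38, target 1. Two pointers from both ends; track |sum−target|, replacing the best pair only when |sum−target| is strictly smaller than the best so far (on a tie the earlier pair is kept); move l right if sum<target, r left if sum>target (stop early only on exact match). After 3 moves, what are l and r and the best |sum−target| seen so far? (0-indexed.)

[0,18] -14+38=24 d=23 * → r--
[0,17] -14+35=21 d=20 * → r--
[0,16] -14+33=19 d=18 * → r--

l=0, r=15, best |Δ|=18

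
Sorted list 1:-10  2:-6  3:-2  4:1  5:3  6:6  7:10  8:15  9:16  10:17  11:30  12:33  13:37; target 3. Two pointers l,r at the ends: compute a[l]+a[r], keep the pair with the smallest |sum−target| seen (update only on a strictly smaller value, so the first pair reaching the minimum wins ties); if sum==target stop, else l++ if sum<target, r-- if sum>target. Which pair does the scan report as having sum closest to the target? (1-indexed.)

pair (-6, 10) with sum 4 (|Δ|=1)

l=1 r=13: -10+37=27 d=24 *, r--
l=1 r=12: -10+33=23 d=20 *, r--
l=1 r=11: -10+30=20 d=17 *, r--
l=1 r=10: -10+17=7 d=4 *, r--
l=1 r=9: -10+16=6 d=3 *, r--
l=1 r=8: -10+15=5 d=2 *, r--
l=1 r=7: -10+10=0 d=3, l++
l=2 r=7: -6+10=4 d=1 *, r--
l=2 r=6: -6+6=0 d=3, l++
l=3 r=6: -2+6=4 d=1, r--
l=3 r=5: -2+3=1 d=2, l++
l=4 r=5: 1+3=4 d=1, r--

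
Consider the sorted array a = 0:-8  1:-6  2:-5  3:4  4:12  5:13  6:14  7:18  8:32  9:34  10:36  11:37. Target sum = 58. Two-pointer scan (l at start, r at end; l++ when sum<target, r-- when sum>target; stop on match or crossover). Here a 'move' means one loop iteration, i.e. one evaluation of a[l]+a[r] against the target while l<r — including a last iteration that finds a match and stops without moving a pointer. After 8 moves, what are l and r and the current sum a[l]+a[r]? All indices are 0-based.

l=8, r=11, sum=69

[0,11] -8+37=29 <58 → l++
[1,11] -6+37=31 <58 → l++
[2,11] -5+37=32 <58 → l++
[3,11] 4+37=41 <58 → l++
[4,11] 12+37=49 <58 → l++
[5,11] 13+37=50 <58 → l++
[6,11] 14+37=51 <58 → l++
[7,11] 18+37=55 <58 → l++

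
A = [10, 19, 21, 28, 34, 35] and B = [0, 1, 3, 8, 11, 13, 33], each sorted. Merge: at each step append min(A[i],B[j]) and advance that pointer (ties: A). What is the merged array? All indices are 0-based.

[0, 1, 3, 8, 10, 11, 13, 19, 21, 28, 33, 34, 35]

[i=0,j=0] A[i]=10>B[j]=0 take 0 → j++
[i=0,j=1] A[i]=10>B[j]=1 take 1 → j++
[i=0,j=2] A[i]=10>B[j]=3 take 3 → j++
[i=0,j=3] A[i]=10>B[j]=8 take 8 → j++
[i=0,j=4] A[i]=10<=B[j]=11 take 10 → i++
[i=1,j=4] A[i]=19>B[j]=11 take 11 → j++
[i=1,j=5] A[i]=19>B[j]=13 take 13 → j++
[i=1,j=6] A[i]=19<=B[j]=33 take 19 → i++
[i=2,j=6] A[i]=21<=B[j]=33 take 21 → i++
[i=3,j=6] A[i]=28<=B[j]=33 take 28 → i++
[i=4,j=6] A[i]=34>B[j]=33 take 33 → j++
[i=4,j=7] B done, take A[i]=34 → i++
[i=5,j=7] B done, take A[i]=35 → i++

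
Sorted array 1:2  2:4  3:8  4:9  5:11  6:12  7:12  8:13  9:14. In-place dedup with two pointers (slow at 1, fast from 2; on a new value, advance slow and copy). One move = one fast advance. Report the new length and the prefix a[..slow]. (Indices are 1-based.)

length 8; prefix = [2, 4, 8, 9, 11, 12, 13, 14]

slow=1 fast=2: a[fast]=4≠a[slow]=2 write a[2]=4, slow++,fast++
slow=2 fast=3: a[fast]=8≠a[slow]=4 write a[3]=8, slow++,fast++
slow=3 fast=4: a[fast]=9≠a[slow]=8 write a[4]=9, slow++,fast++
slow=4 fast=5: a[fast]=11≠a[slow]=9 write a[5]=11, slow++,fast++
slow=5 fast=6: a[fast]=12≠a[slow]=11 write a[6]=12, slow++,fast++
slow=6 fast=7: a[fast]=12=a[slow] dup, fast++
slow=6 fast=8: a[fast]=13≠a[slow]=12 write a[7]=13, slow++,fast++
slow=7 fast=9: a[fast]=14≠a[slow]=13 write a[8]=14, slow++,fast++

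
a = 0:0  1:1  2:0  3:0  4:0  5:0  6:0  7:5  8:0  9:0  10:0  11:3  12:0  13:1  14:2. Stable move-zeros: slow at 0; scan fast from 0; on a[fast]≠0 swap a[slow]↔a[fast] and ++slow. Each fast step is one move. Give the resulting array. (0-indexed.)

[1, 5, 3, 1, 2, 0, 0, 0, 0, 0, 0, 0, 0, 0, 0]

(s=0,f=0) a[fast]=0 → fast++
(s=0,f=1) a[fast]=1≠0 swap→a[0]=1 → slow++,fast++
(s=1,f=2) a[fast]=0 → fast++
(s=1,f=3) a[fast]=0 → fast++
(s=1,f=4) a[fast]=0 → fast++
(s=1,f=5) a[fast]=0 → fast++
(s=1,f=6) a[fast]=0 → fast++
(s=1,f=7) a[fast]=5≠0 swap→a[1]=5 → slow++,fast++
(s=2,f=8) a[fast]=0 → fast++
(s=2,f=9) a[fast]=0 → fast++
(s=2,f=10) a[fast]=0 → fast++
(s=2,f=11) a[fast]=3≠0 swap→a[2]=3 → slow++,fast++
(s=3,f=12) a[fast]=0 → fast++
(s=3,f=13) a[fast]=1≠0 swap→a[3]=1 → slow++,fast++
(s=4,f=14) a[fast]=2≠0 swap→a[4]=2 → slow++,fast++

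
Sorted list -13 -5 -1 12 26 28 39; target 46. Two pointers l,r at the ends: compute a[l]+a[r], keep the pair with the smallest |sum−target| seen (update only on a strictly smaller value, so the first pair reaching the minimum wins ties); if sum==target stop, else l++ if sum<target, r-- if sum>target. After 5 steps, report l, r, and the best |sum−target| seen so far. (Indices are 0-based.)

l=0 r=6: -13+39=26 d=20 *, l++
l=1 r=6: -5+39=34 d=12 *, l++
l=2 r=6: -1+39=38 d=8 *, l++
l=3 r=6: 12+39=51 d=5 *, r--
l=3 r=5: 12+28=40 d=6, l++

l=4, r=5, best |Δ|=5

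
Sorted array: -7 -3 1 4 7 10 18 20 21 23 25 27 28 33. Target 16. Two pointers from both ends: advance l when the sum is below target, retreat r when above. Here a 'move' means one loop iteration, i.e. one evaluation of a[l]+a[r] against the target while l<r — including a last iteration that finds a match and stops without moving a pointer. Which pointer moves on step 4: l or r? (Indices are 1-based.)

[1,14] -7+33=26 >16 → r--
[1,13] -7+28=21 >16 → r--
[1,12] -7+27=20 >16 → r--
[1,11] -7+25=18 >16 → r--

r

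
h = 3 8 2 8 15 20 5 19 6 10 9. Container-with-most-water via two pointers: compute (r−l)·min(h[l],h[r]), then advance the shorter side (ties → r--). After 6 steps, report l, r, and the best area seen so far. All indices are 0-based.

[0,10] min(3,9)*10=30 best=30 * → l++
[1,10] min(8,9)*9=72 best=72 * → l++
[2,10] min(2,9)*8=16 best=72 → l++
[3,10] min(8,9)*7=56 best=72 → l++
[4,10] min(15,9)*6=54 best=72 → r--
[4,9] min(15,10)*5=50 best=72 → r--

l=4, r=8, best area=72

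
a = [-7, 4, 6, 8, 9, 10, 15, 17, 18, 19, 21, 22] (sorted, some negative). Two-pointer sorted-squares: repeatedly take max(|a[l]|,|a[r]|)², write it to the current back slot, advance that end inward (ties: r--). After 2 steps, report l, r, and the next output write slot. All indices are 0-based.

l=0, r=9, next write slot=9

l=0 r=11: |-7|<=|22| out[11]=484, r--
l=0 r=10: |-7|<=|21| out[10]=441, r--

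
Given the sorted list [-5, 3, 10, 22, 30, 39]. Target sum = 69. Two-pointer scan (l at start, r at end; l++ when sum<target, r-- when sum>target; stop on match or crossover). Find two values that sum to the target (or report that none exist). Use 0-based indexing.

l=0 r=5: -5+39=34 <69, l++
l=1 r=5: 3+39=42 <69, l++
l=2 r=5: 10+39=49 <69, l++
l=3 r=5: 22+39=61 <69, l++
l=4 r=5: 30+39=69, found

(30, 39)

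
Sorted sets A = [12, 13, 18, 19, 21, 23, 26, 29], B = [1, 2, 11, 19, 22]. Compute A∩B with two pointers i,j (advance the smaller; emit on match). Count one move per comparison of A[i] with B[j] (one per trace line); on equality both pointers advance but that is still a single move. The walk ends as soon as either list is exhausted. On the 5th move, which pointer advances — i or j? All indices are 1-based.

i

[i=1,j=1] 12>1 → j++
[i=1,j=2] 12>2 → j++
[i=1,j=3] 12>11 → j++
[i=1,j=4] 12<19 → i++
[i=2,j=4] 13<19 → i++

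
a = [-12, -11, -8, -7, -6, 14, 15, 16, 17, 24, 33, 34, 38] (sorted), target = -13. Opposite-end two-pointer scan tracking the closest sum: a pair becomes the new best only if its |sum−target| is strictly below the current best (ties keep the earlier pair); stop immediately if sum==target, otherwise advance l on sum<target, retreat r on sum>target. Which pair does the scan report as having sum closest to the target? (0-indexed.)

[0,12] -12+38=26 d=39 * → r--
[0,11] -12+34=22 d=35 * → r--
[0,10] -12+33=21 d=34 * → r--
[0,9] -12+24=12 d=25 * → r--
[0,8] -12+17=5 d=18 * → r--
[0,7] -12+16=4 d=17 * → r--
[0,6] -12+15=3 d=16 * → r--
[0,5] -12+14=2 d=15 * → r--
[0,4] -12+-6=-18 d=5 * → l++
[1,4] -11+-6=-17 d=4 * → l++
[2,4] -8+-6=-14 d=1 * → l++
[3,4] -7+-6=-13 d=0 * → stop

pair (-7, -6) with sum -13 (|Δ|=0)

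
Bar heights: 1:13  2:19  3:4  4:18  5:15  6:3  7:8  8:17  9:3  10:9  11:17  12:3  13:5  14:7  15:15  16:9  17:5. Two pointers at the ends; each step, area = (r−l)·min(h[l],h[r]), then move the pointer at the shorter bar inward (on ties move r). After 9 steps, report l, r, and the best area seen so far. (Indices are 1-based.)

l=2, r=9, best area=195

[1,17] min(13,5)*16=80 best=80 * → r--
[1,16] min(13,9)*15=135 best=135 * → r--
[1,15] min(13,15)*14=182 best=182 * → l++
[2,15] min(19,15)*13=195 best=195 * → r--
[2,14] min(19,7)*12=84 best=195 → r--
[2,13] min(19,5)*11=55 best=195 → r--
[2,12] min(19,3)*10=30 best=195 → r--
[2,11] min(19,17)*9=153 best=195 → r--
[2,10] min(19,9)*8=72 best=195 → r--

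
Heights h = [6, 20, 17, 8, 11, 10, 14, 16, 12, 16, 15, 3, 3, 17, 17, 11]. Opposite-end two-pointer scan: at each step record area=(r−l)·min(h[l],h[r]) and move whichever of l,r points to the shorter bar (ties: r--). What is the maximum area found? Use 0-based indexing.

l=0 r=15: min(6,11)*15=90 best=90 *, l++
l=1 r=15: min(20,11)*14=154 best=154 *, r--
l=1 r=14: min(20,17)*13=221 best=221 *, r--
l=1 r=13: min(20,17)*12=204 best=221, r--
l=1 r=12: min(20,3)*11=33 best=221, r--
l=1 r=11: min(20,3)*10=30 best=221, r--
l=1 r=10: min(20,15)*9=135 best=221, r--
l=1 r=9: min(20,16)*8=128 best=221, r--
l=1 r=8: min(20,12)*7=84 best=221, r--
l=1 r=7: min(20,16)*6=96 best=221, r--
l=1 r=6: min(20,14)*5=70 best=221, r--
l=1 r=5: min(20,10)*4=40 best=221, r--
l=1 r=4: min(20,11)*3=33 best=221, r--
l=1 r=3: min(20,8)*2=16 best=221, r--
l=1 r=2: min(20,17)*1=17 best=221, r--

max area = 221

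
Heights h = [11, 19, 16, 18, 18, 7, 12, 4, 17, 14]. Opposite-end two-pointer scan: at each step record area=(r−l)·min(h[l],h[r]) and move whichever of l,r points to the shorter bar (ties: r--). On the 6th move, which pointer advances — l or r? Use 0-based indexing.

l=0 r=9: min(11,14)*9=99 best=99 *, l++
l=1 r=9: min(19,14)*8=112 best=112 *, r--
l=1 r=8: min(19,17)*7=119 best=119 *, r--
l=1 r=7: min(19,4)*6=24 best=119, r--
l=1 r=6: min(19,12)*5=60 best=119, r--
l=1 r=5: min(19,7)*4=28 best=119, r--

r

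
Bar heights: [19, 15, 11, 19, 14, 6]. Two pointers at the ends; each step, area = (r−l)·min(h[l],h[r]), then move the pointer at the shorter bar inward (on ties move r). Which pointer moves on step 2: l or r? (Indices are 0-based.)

l=0 r=5: min(19,6)*5=30 best=30 *, r--
l=0 r=4: min(19,14)*4=56 best=56 *, r--

r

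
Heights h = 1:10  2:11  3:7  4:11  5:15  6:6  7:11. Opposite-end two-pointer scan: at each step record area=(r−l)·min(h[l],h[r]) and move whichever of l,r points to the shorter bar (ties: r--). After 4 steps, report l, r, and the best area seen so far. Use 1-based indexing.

[1,7] min(10,11)*6=60 best=60 * → l++
[2,7] min(11,11)*5=55 best=60 → r--
[2,6] min(11,6)*4=24 best=60 → r--
[2,5] min(11,15)*3=33 best=60 → l++

l=3, r=5, best area=60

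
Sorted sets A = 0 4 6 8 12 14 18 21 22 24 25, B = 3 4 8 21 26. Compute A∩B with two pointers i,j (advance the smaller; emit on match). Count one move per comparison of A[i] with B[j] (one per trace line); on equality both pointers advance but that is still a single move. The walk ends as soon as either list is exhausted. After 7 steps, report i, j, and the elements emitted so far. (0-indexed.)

i=6, j=3, emitted=[4, 8]

i=0 j=0: 0<3, i++
i=1 j=0: 4>3, j++
i=1 j=1: 4==4 emit, i++,j++
i=2 j=2: 6<8, i++
i=3 j=2: 8==8 emit, i++,j++
i=4 j=3: 12<21, i++
i=5 j=3: 14<21, i++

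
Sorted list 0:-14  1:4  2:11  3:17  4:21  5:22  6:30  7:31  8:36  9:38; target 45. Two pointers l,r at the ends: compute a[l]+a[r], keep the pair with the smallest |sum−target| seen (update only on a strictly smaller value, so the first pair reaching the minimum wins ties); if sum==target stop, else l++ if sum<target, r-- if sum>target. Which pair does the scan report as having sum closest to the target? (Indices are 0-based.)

pair (11, 36) with sum 47 (|Δ|=2)

l=0 r=9: -14+38=24 d=21 *, l++
l=1 r=9: 4+38=42 d=3 *, l++
l=2 r=9: 11+38=49 d=4, r--
l=2 r=8: 11+36=47 d=2 *, r--
l=2 r=7: 11+31=42 d=3, l++
l=3 r=7: 17+31=48 d=3, r--
l=3 r=6: 17+30=47 d=2, r--
l=3 r=5: 17+22=39 d=6, l++
l=4 r=5: 21+22=43 d=2, l++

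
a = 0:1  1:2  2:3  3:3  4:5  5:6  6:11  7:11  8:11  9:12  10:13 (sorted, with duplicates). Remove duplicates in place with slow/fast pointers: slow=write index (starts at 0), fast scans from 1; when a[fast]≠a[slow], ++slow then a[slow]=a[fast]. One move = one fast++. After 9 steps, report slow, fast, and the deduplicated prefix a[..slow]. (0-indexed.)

(s=0,f=1) a[fast]=2≠a[slow]=1 write a[1]=2 → slow++,fast++
(s=1,f=2) a[fast]=3≠a[slow]=2 write a[2]=3 → slow++,fast++
(s=2,f=3) a[fast]=3=a[slow] dup → fast++
(s=2,f=4) a[fast]=5≠a[slow]=3 write a[3]=5 → slow++,fast++
(s=3,f=5) a[fast]=6≠a[slow]=5 write a[4]=6 → slow++,fast++
(s=4,f=6) a[fast]=11≠a[slow]=6 write a[5]=11 → slow++,fast++
(s=5,f=7) a[fast]=11=a[slow] dup → fast++
(s=5,f=8) a[fast]=11=a[slow] dup → fast++
(s=5,f=9) a[fast]=12≠a[slow]=11 write a[6]=12 → slow++,fast++

slow=6, fast=10, prefix=[1, 2, 3, 5, 6, 11, 12]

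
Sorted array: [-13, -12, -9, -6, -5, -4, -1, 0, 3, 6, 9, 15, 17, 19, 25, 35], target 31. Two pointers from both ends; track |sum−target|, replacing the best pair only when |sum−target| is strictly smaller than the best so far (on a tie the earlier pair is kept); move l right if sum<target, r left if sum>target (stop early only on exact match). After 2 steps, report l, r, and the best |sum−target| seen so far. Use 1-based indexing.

l=1 r=16: -13+35=22 d=9 *, l++
l=2 r=16: -12+35=23 d=8 *, l++

l=3, r=16, best |Δ|=8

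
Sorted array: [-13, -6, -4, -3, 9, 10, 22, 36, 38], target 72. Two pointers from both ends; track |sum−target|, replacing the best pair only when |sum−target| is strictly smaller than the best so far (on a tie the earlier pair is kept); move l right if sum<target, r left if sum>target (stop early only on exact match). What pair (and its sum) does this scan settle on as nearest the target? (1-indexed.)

l=1 r=9: -13+38=25 d=47 *, l++
l=2 r=9: -6+38=32 d=40 *, l++
l=3 r=9: -4+38=34 d=38 *, l++
l=4 r=9: -3+38=35 d=37 *, l++
l=5 r=9: 9+38=47 d=25 *, l++
l=6 r=9: 10+38=48 d=24 *, l++
l=7 r=9: 22+38=60 d=12 *, l++
l=8 r=9: 36+38=74 d=2 *, r--

pair (36, 38) with sum 74 (|Δ|=2)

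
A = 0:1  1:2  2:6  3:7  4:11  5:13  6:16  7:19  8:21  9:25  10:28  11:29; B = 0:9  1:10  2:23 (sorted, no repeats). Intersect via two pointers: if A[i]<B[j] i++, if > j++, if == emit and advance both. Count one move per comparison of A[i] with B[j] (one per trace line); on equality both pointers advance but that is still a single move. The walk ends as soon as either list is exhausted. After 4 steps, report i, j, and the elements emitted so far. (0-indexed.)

i=4, j=0, emitted=[]

i=0 j=0: 1<9, i++
i=1 j=0: 2<9, i++
i=2 j=0: 6<9, i++
i=3 j=0: 7<9, i++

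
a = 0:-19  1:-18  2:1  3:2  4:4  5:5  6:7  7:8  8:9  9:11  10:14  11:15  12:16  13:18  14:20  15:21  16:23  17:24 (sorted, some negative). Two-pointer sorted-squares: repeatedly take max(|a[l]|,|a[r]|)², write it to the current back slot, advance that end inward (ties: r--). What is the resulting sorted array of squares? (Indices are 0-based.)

l=0 r=17: |-19|<=|24| out[17]=576, r--
l=0 r=16: |-19|<=|23| out[16]=529, r--
l=0 r=15: |-19|<=|21| out[15]=441, r--
l=0 r=14: |-19|<=|20| out[14]=400, r--
l=0 r=13: |-19|>|18| out[13]=361, l++
l=1 r=13: |-18|<=|18| out[12]=324, r--
l=1 r=12: |-18|>|16| out[11]=324, l++
l=2 r=12: |1|<=|16| out[10]=256, r--
l=2 r=11: |1|<=|15| out[9]=225, r--
l=2 r=10: |1|<=|14| out[8]=196, r--
l=2 r=9: |1|<=|11| out[7]=121, r--
l=2 r=8: |1|<=|9| out[6]=81, r--
l=2 r=7: |1|<=|8| out[5]=64, r--
l=2 r=6: |1|<=|7| out[4]=49, r--
l=2 r=5: |1|<=|5| out[3]=25, r--
l=2 r=4: |1|<=|4| out[2]=16, r--
l=2 r=3: |1|<=|2| out[1]=4, r--
l=2 r=2: |1|<=|1| out[0]=1, r--

[1, 4, 16, 25, 49, 64, 81, 121, 196, 225, 256, 324, 324, 361, 400, 441, 529, 576]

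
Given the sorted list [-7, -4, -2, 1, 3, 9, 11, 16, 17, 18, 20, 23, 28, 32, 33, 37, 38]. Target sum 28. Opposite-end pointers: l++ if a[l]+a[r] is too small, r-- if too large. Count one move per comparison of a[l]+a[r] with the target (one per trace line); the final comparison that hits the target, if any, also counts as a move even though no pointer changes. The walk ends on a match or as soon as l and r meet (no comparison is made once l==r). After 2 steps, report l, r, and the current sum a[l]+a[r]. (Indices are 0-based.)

[0,16] -7+38=31 >28 → r--
[0,15] -7+37=30 >28 → r--

l=0, r=14, sum=26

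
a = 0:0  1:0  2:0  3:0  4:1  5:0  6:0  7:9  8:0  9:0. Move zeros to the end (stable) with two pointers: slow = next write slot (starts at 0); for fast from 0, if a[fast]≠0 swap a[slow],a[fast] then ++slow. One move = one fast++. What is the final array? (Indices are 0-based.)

(s=0,f=0) a[fast]=0 → fast++
(s=0,f=1) a[fast]=0 → fast++
(s=0,f=2) a[fast]=0 → fast++
(s=0,f=3) a[fast]=0 → fast++
(s=0,f=4) a[fast]=1≠0 swap→a[0]=1 → slow++,fast++
(s=1,f=5) a[fast]=0 → fast++
(s=1,f=6) a[fast]=0 → fast++
(s=1,f=7) a[fast]=9≠0 swap→a[1]=9 → slow++,fast++
(s=2,f=8) a[fast]=0 → fast++
(s=2,f=9) a[fast]=0 → fast++

[1, 9, 0, 0, 0, 0, 0, 0, 0, 0]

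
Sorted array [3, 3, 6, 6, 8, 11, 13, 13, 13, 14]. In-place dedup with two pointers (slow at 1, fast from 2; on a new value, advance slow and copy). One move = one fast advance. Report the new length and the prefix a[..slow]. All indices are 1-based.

length 6; prefix = [3, 6, 8, 11, 13, 14]

(s=1,f=2) a[fast]=3=a[slow] dup → fast++
(s=1,f=3) a[fast]=6≠a[slow]=3 write a[2]=6 → slow++,fast++
(s=2,f=4) a[fast]=6=a[slow] dup → fast++
(s=2,f=5) a[fast]=8≠a[slow]=6 write a[3]=8 → slow++,fast++
(s=3,f=6) a[fast]=11≠a[slow]=8 write a[4]=11 → slow++,fast++
(s=4,f=7) a[fast]=13≠a[slow]=11 write a[5]=13 → slow++,fast++
(s=5,f=8) a[fast]=13=a[slow] dup → fast++
(s=5,f=9) a[fast]=13=a[slow] dup → fast++
(s=5,f=10) a[fast]=14≠a[slow]=13 write a[6]=14 → slow++,fast++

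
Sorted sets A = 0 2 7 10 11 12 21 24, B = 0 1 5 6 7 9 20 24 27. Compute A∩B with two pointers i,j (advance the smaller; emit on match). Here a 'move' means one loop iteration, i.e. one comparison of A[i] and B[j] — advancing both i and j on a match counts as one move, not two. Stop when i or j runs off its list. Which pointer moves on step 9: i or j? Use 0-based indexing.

i

i=0 j=0: 0==0 emit, i++,j++
i=1 j=1: 2>1, j++
i=1 j=2: 2<5, i++
i=2 j=2: 7>5, j++
i=2 j=3: 7>6, j++
i=2 j=4: 7==7 emit, i++,j++
i=3 j=5: 10>9, j++
i=3 j=6: 10<20, i++
i=4 j=6: 11<20, i++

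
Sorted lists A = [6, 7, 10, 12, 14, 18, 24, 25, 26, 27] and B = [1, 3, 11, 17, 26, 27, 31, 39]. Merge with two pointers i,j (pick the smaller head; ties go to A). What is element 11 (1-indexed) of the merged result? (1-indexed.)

i=1 j=1: A[i]=6>B[j]=1 take 1, j++
i=1 j=2: A[i]=6>B[j]=3 take 3, j++
i=1 j=3: A[i]=6<=B[j]=11 take 6, i++
i=2 j=3: A[i]=7<=B[j]=11 take 7, i++
i=3 j=3: A[i]=10<=B[j]=11 take 10, i++
i=4 j=3: A[i]=12>B[j]=11 take 11, j++
i=4 j=4: A[i]=12<=B[j]=17 take 12, i++
i=5 j=4: A[i]=14<=B[j]=17 take 14, i++
i=6 j=4: A[i]=18>B[j]=17 take 17, j++
i=6 j=5: A[i]=18<=B[j]=26 take 18, i++
i=7 j=5: A[i]=24<=B[j]=26 take 24, i++
i=8 j=5: A[i]=25<=B[j]=26 take 25, i++
i=9 j=5: A[i]=26<=B[j]=26 take 26, i++
i=10 j=5: A[i]=27>B[j]=26 take 26, j++
i=10 j=6: A[i]=27<=B[j]=27 take 27, i++
i=11 j=6: A done, take B[j]=27, j++
i=11 j=7: A done, take B[j]=31, j++
i=11 j=8: A done, take B[j]=39, j++

merged[11] = 24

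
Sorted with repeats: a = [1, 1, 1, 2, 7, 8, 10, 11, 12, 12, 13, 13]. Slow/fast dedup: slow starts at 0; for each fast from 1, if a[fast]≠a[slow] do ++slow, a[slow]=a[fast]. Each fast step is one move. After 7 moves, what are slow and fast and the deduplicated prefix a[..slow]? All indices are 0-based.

slow=5, fast=8, prefix=[1, 2, 7, 8, 10, 11]

(s=0,f=1) a[fast]=1=a[slow] dup → fast++
(s=0,f=2) a[fast]=1=a[slow] dup → fast++
(s=0,f=3) a[fast]=2≠a[slow]=1 write a[1]=2 → slow++,fast++
(s=1,f=4) a[fast]=7≠a[slow]=2 write a[2]=7 → slow++,fast++
(s=2,f=5) a[fast]=8≠a[slow]=7 write a[3]=8 → slow++,fast++
(s=3,f=6) a[fast]=10≠a[slow]=8 write a[4]=10 → slow++,fast++
(s=4,f=7) a[fast]=11≠a[slow]=10 write a[5]=11 → slow++,fast++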